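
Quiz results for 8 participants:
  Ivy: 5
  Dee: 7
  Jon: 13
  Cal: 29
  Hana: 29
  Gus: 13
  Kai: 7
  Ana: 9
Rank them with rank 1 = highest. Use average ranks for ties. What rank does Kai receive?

Sorted (descending): 29, 29, 13, 13, 9, 7, 7, 5
The 2 values of 29 occupy positions 1–2 → average rank (1+2)/2 = 1.5.
The 2 values of 13 occupy positions 3–4 → average rank (3+4)/2 = 3.5.
The 2 values of 7 occupy positions 6–7 → average rank (6+7)/2 = 6.5.
Kai has value 7 → rank 6.5.

6.5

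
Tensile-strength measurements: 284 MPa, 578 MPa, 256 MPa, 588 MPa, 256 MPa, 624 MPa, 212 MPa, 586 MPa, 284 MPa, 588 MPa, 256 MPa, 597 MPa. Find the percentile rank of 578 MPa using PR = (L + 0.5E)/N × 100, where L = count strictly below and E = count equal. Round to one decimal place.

N = 12.
Strictly below 578: 6. Equal to 578: 1.
PR = (6 + 0.5·1)/12 × 100 = 54.2

54.2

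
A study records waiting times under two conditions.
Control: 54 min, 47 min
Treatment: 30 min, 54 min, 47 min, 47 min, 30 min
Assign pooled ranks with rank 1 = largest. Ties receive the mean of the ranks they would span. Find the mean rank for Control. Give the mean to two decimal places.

2.75

Sorted (descending): 54, 54, 47, 47, 47, 30, 30
The 2 values of 54 occupy positions 1–2 → average rank (1+2)/2 = 1.5.
The 3 values of 47 occupy positions 3–5 → average rank 4.
The 2 values of 30 occupy positions 6–7 → average rank (6+7)/2 = 6.5.
Control values → pooled ranks: 54→1.5, 47→4
Mean rank = (1.5 + 4) / 2 = 2.75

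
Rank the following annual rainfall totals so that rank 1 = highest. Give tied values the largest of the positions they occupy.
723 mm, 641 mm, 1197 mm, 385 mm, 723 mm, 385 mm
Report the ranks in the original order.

3, 4, 1, 6, 3, 6

Sorted (descending): 1197, 723, 723, 641, 385, 385
The 2 values of 723 occupy positions 2–3 → each gets rank 3.
The 2 values of 385 occupy positions 5–6 → each gets rank 6.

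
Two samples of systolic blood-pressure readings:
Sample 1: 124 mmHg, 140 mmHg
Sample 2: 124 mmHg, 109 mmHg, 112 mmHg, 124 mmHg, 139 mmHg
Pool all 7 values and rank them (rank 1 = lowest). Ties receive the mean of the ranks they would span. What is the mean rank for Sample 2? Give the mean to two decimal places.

3.40

Sorted (ascending): 109, 112, 124, 124, 124, 139, 140
The 3 values of 124 occupy positions 3–5 → average rank 4.
Sample 2 values → pooled ranks: 124→4, 109→1, 112→2, 124→4, 139→6
Mean rank = (4 + 1 + 2 + 4 + 6) / 5 = 3.40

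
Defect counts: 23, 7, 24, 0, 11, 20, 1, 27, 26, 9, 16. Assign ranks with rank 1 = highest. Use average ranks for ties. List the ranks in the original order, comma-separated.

4, 9, 3, 11, 7, 5, 10, 1, 2, 8, 6

Sorted (descending): 27, 26, 24, 23, 20, 16, 11, 9, 7, 1, 0
No ties — each value takes its position as its rank.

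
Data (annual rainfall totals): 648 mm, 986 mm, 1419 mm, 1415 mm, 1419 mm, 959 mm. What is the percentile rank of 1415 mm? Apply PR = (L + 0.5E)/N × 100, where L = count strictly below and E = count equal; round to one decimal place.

58.3

N = 6.
Strictly below 1415: 3. Equal to 1415: 1.
PR = (3 + 0.5·1)/6 × 100 = 58.3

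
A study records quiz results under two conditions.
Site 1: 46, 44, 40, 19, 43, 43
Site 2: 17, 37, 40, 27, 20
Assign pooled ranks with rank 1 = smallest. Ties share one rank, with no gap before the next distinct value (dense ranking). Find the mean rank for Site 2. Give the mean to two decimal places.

Sorted (ascending): 17, 19, 20, 27, 37, 40, 40, 43, 43, 44, 46
The 2 values of 40 share dense rank 6.
The 2 values of 43 share dense rank 7.
Remaining distinct values take the next consecutive integers.
Site 2 values → pooled ranks: 17→1, 37→5, 40→6, 27→4, 20→3
Mean rank = (1 + 5 + 6 + 4 + 3) / 5 = 3.80

3.80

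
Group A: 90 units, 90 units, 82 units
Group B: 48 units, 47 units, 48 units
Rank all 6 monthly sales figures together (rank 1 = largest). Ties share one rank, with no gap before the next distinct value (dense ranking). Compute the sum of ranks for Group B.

Sorted (descending): 90, 90, 82, 48, 48, 47
The 2 values of 90 share dense rank 1.
The 2 values of 48 share dense rank 3.
Remaining distinct values take the next consecutive integers.
Group B values → pooled ranks: 48→3, 47→4, 48→3
Rank sum = 3 + 4 + 3 = 10

10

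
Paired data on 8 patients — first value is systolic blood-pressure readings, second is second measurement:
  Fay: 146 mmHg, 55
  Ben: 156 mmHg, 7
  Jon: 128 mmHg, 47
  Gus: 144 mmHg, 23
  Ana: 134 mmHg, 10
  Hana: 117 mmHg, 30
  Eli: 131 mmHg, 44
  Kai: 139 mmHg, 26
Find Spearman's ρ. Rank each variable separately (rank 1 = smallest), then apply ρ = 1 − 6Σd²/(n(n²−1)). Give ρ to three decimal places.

Ranks of variable 1: 7, 8, 2, 6, 4, 1, 3, 5
Ranks of variable 2: 8, 1, 7, 3, 2, 5, 6, 4
d = r₁ − r₂: -1, 7, -5, 3, 2, -4, -3, 1
d²: 1, 49, 25, 9, 4, 16, 9, 1; Σd² = 114
ρ = 1 − 6·114/(8·63) = 1 − 684/504 = -0.357

-0.357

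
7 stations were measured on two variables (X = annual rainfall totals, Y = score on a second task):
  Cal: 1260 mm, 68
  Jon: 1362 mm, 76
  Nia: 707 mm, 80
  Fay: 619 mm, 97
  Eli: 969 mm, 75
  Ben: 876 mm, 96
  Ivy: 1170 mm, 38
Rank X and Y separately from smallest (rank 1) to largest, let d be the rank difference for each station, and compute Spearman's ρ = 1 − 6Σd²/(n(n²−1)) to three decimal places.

-0.714

Ranks of variable 1: 6, 7, 2, 1, 4, 3, 5
Ranks of variable 2: 2, 4, 5, 7, 3, 6, 1
d = r₁ − r₂: 4, 3, -3, -6, 1, -3, 4
d²: 16, 9, 9, 36, 1, 9, 16; Σd² = 96
ρ = 1 − 6·96/(7·48) = 1 − 576/336 = -0.714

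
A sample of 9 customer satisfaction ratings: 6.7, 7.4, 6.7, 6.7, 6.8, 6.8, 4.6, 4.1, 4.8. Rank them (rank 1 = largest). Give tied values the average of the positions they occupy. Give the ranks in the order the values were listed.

5, 1, 5, 5, 2.5, 2.5, 8, 9, 7

Sorted (descending): 7.4, 6.8, 6.8, 6.7, 6.7, 6.7, 4.8, 4.6, 4.1
The 2 values of 6.8 occupy positions 2–3 → average rank (2+3)/2 = 2.5.
The 3 values of 6.7 occupy positions 4–6 → average rank 5.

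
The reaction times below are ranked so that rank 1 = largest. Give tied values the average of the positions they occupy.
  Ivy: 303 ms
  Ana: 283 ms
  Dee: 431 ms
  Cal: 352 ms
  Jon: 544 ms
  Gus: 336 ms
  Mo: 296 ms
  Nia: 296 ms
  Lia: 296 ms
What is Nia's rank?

7

Sorted (descending): 544, 431, 352, 336, 303, 296, 296, 296, 283
The 3 values of 296 occupy positions 6–8 → average rank 7.
Nia has value 296 ms → rank 7.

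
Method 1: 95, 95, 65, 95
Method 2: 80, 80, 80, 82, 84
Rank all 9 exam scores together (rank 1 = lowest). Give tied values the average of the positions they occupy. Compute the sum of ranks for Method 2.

Sorted (ascending): 65, 80, 80, 80, 82, 84, 95, 95, 95
The 3 values of 80 occupy positions 2–4 → average rank 3.
The 3 values of 95 occupy positions 7–9 → average rank 8.
Method 2 values → pooled ranks: 80→3, 80→3, 80→3, 82→5, 84→6
Rank sum = 3 + 3 + 3 + 5 + 6 = 20

20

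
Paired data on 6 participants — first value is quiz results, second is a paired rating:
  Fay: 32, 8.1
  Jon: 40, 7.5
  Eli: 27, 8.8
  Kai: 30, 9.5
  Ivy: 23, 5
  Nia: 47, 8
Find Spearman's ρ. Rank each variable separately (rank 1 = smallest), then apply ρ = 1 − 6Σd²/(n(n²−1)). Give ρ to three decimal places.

-0.029

Ranks of variable 1: 4, 5, 2, 3, 1, 6
Ranks of variable 2: 4, 2, 5, 6, 1, 3
d = r₁ − r₂: 0, 3, -3, -3, 0, 3
d²: 0, 9, 9, 9, 0, 9; Σd² = 36
ρ = 1 − 6·36/(6·35) = 1 − 216/210 = -0.029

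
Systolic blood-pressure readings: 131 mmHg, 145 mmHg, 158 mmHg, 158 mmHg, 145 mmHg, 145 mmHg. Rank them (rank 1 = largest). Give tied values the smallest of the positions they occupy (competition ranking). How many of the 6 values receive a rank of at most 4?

Sorted (descending): 158, 158, 145, 145, 145, 131
The 2 values of 158 occupy positions 1–2 → each gets rank 1.
The 3 values of 145 occupy positions 3–5 → each gets rank 3.
Ranks ≤ 4: {1, 1, 3, 3, 3} → 5 values.

5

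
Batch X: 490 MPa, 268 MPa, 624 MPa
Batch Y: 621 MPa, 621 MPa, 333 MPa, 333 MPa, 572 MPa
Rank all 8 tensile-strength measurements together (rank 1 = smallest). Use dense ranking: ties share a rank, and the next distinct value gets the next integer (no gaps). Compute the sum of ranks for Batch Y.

Sorted (ascending): 268, 333, 333, 490, 572, 621, 621, 624
The 2 values of 333 share dense rank 2.
The 2 values of 621 share dense rank 5.
Remaining distinct values take the next consecutive integers.
Batch Y values → pooled ranks: 621→5, 621→5, 333→2, 333→2, 572→4
Rank sum = 5 + 5 + 2 + 2 + 4 = 18

18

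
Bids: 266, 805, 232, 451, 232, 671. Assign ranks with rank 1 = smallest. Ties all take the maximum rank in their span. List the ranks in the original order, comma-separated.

3, 6, 2, 4, 2, 5

Sorted (ascending): 232, 232, 266, 451, 671, 805
The 2 values of 232 occupy positions 1–2 → each gets rank 2.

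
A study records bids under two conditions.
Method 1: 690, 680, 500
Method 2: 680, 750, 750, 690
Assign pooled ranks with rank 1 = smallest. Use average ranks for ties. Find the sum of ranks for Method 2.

Sorted (ascending): 500, 680, 680, 690, 690, 750, 750
The 2 values of 680 occupy positions 2–3 → average rank (2+3)/2 = 2.5.
The 2 values of 690 occupy positions 4–5 → average rank (4+5)/2 = 4.5.
The 2 values of 750 occupy positions 6–7 → average rank (6+7)/2 = 6.5.
Method 2 values → pooled ranks: 680→2.5, 750→6.5, 750→6.5, 690→4.5
Rank sum = 2.5 + 6.5 + 6.5 + 4.5 = 20

20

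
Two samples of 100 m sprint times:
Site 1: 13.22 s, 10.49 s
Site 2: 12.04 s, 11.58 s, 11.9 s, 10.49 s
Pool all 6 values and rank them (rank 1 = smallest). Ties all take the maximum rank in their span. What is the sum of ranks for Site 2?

Sorted (ascending): 10.49, 10.49, 11.58, 11.9, 12.04, 13.22
The 2 values of 10.49 occupy positions 1–2 → each gets rank 2.
Site 2 values → pooled ranks: 12.04→5, 11.58→3, 11.9→4, 10.49→2
Rank sum = 5 + 3 + 4 + 2 = 14

14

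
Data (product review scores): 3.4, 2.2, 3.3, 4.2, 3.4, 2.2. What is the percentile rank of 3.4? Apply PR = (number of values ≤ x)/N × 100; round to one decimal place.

N = 6.
Strictly below 3.4: 3. Equal to 3.4: 2.
PR = 5/6 × 100 = 83.3

83.3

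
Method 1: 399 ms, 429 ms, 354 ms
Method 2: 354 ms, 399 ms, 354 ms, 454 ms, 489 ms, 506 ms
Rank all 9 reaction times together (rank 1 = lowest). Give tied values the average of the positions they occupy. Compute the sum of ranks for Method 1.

Sorted (ascending): 354, 354, 354, 399, 399, 429, 454, 489, 506
The 3 values of 354 occupy positions 1–3 → average rank 2.
The 2 values of 399 occupy positions 4–5 → average rank (4+5)/2 = 4.5.
Method 1 values → pooled ranks: 399→4.5, 429→6, 354→2
Rank sum = 4.5 + 6 + 2 = 12.5

12.5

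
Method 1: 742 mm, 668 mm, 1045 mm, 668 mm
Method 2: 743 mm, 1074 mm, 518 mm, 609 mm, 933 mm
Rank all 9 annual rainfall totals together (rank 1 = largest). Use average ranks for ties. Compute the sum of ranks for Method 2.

Sorted (descending): 1074, 1045, 933, 743, 742, 668, 668, 609, 518
The 2 values of 668 occupy positions 6–7 → average rank (6+7)/2 = 6.5.
Method 2 values → pooled ranks: 743→4, 1074→1, 518→9, 609→8, 933→3
Rank sum = 4 + 1 + 9 + 8 + 3 = 25

25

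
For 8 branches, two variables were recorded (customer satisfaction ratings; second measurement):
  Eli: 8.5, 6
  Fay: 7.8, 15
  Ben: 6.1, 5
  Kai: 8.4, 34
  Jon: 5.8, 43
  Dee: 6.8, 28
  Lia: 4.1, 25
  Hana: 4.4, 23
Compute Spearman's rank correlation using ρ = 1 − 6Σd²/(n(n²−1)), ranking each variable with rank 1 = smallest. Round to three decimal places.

-0.190

Ranks of variable 1: 8, 6, 4, 7, 3, 5, 1, 2
Ranks of variable 2: 2, 3, 1, 7, 8, 6, 5, 4
d = r₁ − r₂: 6, 3, 3, 0, -5, -1, -4, -2
d²: 36, 9, 9, 0, 25, 1, 16, 4; Σd² = 100
ρ = 1 − 6·100/(8·63) = 1 − 600/504 = -0.190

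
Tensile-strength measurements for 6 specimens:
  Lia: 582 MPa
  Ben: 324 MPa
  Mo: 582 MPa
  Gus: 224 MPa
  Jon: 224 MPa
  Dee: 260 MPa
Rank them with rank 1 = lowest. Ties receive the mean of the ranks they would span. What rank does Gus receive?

Sorted (ascending): 224, 224, 260, 324, 582, 582
The 2 values of 224 occupy positions 1–2 → average rank (1+2)/2 = 1.5.
The 2 values of 582 occupy positions 5–6 → average rank (5+6)/2 = 5.5.
Gus has value 224 MPa → rank 1.5.

1.5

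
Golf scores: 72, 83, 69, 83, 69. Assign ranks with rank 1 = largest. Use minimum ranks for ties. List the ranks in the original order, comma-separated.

Sorted (descending): 83, 83, 72, 69, 69
The 2 values of 83 occupy positions 1–2 → each gets rank 1.
The 2 values of 69 occupy positions 4–5 → each gets rank 4.

3, 1, 4, 1, 4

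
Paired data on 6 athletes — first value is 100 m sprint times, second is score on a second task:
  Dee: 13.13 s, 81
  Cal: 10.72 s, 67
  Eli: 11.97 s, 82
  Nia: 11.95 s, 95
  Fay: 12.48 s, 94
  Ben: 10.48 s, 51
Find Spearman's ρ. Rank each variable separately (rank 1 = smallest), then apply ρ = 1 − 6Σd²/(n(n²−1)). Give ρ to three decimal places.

Ranks of variable 1: 6, 2, 4, 3, 5, 1
Ranks of variable 2: 3, 2, 4, 6, 5, 1
d = r₁ − r₂: 3, 0, 0, -3, 0, 0
d²: 9, 0, 0, 9, 0, 0; Σd² = 18
ρ = 1 − 6·18/(6·35) = 1 − 108/210 = 0.486

0.486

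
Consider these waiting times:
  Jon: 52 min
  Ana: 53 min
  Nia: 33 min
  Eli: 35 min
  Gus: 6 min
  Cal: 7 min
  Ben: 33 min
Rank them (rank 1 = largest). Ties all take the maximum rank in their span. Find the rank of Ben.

Sorted (descending): 53, 52, 35, 33, 33, 7, 6
The 2 values of 33 occupy positions 4–5 → each gets rank 5.
Ben has value 33 min → rank 5.

5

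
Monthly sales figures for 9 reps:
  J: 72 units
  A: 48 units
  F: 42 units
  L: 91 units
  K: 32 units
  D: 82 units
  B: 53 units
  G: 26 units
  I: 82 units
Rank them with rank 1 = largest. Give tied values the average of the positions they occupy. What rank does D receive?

2.5

Sorted (descending): 91, 82, 82, 72, 53, 48, 42, 32, 26
The 2 values of 82 occupy positions 2–3 → average rank (2+3)/2 = 2.5.
D has value 82 units → rank 2.5.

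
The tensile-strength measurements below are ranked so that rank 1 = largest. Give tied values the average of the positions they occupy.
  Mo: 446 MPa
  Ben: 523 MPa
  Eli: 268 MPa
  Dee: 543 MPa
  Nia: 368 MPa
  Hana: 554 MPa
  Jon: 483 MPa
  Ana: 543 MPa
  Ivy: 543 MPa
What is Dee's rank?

Sorted (descending): 554, 543, 543, 543, 523, 483, 446, 368, 268
The 3 values of 543 occupy positions 2–4 → average rank 3.
Dee has value 543 MPa → rank 3.

3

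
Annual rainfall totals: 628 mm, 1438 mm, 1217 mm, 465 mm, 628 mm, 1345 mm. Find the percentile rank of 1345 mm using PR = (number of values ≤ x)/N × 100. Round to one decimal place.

N = 6.
Strictly below 1345: 4. Equal to 1345: 1.
PR = 5/6 × 100 = 83.3

83.3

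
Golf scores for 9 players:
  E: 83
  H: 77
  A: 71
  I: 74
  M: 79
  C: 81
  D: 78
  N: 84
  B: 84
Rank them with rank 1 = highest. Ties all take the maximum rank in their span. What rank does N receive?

Sorted (descending): 84, 84, 83, 81, 79, 78, 77, 74, 71
The 2 values of 84 occupy positions 1–2 → each gets rank 2.
N has value 84 → rank 2.

2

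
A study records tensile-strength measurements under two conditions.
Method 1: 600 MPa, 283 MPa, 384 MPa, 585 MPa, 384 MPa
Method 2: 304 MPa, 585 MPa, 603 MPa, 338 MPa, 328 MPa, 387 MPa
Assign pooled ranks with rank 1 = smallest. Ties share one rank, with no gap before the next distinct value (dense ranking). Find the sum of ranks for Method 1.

Sorted (ascending): 283, 304, 328, 338, 384, 384, 387, 585, 585, 600, 603
The 2 values of 384 share dense rank 5.
The 2 values of 585 share dense rank 7.
Remaining distinct values take the next consecutive integers.
Method 1 values → pooled ranks: 600→8, 283→1, 384→5, 585→7, 384→5
Rank sum = 8 + 1 + 5 + 7 + 5 = 26

26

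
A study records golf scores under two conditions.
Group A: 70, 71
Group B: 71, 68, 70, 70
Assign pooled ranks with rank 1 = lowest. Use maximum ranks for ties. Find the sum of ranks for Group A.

10

Sorted (ascending): 68, 70, 70, 70, 71, 71
The 3 values of 70 occupy positions 2–4 → each gets rank 4.
The 2 values of 71 occupy positions 5–6 → each gets rank 6.
Group A values → pooled ranks: 70→4, 71→6
Rank sum = 4 + 6 = 10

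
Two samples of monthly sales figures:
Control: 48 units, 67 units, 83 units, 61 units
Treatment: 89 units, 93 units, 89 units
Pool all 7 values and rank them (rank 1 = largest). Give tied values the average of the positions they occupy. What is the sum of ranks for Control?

Sorted (descending): 93, 89, 89, 83, 67, 61, 48
The 2 values of 89 occupy positions 2–3 → average rank (2+3)/2 = 2.5.
Control values → pooled ranks: 48→7, 67→5, 83→4, 61→6
Rank sum = 7 + 5 + 4 + 6 = 22

22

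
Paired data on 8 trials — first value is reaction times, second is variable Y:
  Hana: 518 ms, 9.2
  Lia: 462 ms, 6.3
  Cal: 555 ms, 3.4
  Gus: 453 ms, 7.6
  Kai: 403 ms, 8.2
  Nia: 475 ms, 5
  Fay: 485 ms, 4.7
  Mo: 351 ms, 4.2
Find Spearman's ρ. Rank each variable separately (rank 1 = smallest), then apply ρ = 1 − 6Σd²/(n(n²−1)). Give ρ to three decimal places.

-0.143

Ranks of variable 1: 7, 4, 8, 3, 2, 5, 6, 1
Ranks of variable 2: 8, 5, 1, 6, 7, 4, 3, 2
d = r₁ − r₂: -1, -1, 7, -3, -5, 1, 3, -1
d²: 1, 1, 49, 9, 25, 1, 9, 1; Σd² = 96
ρ = 1 − 6·96/(8·63) = 1 − 576/504 = -0.143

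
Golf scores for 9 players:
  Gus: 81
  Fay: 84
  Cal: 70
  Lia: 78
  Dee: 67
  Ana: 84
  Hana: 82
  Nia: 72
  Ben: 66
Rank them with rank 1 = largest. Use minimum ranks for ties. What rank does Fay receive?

1

Sorted (descending): 84, 84, 82, 81, 78, 72, 70, 67, 66
The 2 values of 84 occupy positions 1–2 → each gets rank 1.
Fay has value 84 → rank 1.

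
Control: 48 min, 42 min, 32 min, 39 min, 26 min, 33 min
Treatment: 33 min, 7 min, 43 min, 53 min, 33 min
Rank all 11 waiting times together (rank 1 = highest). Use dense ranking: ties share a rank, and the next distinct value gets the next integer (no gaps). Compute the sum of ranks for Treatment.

Sorted (descending): 53, 48, 43, 42, 39, 33, 33, 33, 32, 26, 7
The 3 values of 33 share dense rank 6.
Remaining distinct values take the next consecutive integers.
Treatment values → pooled ranks: 33→6, 7→9, 43→3, 53→1, 33→6
Rank sum = 6 + 9 + 3 + 1 + 6 = 25

25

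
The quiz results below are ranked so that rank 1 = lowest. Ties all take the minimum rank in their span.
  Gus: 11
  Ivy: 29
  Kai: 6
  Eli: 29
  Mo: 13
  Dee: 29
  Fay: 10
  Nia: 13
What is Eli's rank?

Sorted (ascending): 6, 10, 11, 13, 13, 29, 29, 29
The 2 values of 13 occupy positions 4–5 → each gets rank 4.
The 3 values of 29 occupy positions 6–8 → each gets rank 6.
Eli has value 29 → rank 6.

6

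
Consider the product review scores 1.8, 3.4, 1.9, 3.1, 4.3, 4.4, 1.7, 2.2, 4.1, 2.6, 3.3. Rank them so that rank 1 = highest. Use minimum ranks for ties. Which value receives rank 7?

Sorted (descending): 4.4, 4.3, 4.1, 3.4, 3.3, 3.1, 2.6, 2.2, 1.9, 1.8, 1.7
No ties — each value takes its position as its rank.
Rank 7 → value 2.6.

2.6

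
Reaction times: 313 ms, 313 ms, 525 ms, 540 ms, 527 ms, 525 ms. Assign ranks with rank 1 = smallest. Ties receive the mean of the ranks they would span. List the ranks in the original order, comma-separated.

1.5, 1.5, 3.5, 6, 5, 3.5

Sorted (ascending): 313, 313, 525, 525, 527, 540
The 2 values of 313 occupy positions 1–2 → average rank (1+2)/2 = 1.5.
The 2 values of 525 occupy positions 3–4 → average rank (3+4)/2 = 3.5.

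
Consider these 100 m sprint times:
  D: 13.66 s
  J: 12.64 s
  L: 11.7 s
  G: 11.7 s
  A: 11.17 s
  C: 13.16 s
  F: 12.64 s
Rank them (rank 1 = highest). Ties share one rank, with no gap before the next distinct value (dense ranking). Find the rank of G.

4

Sorted (descending): 13.66, 13.16, 12.64, 12.64, 11.7, 11.7, 11.17
The 2 values of 12.64 share dense rank 3.
The 2 values of 11.7 share dense rank 4.
Remaining distinct values take the next consecutive integers.
G has value 11.7 s → rank 4.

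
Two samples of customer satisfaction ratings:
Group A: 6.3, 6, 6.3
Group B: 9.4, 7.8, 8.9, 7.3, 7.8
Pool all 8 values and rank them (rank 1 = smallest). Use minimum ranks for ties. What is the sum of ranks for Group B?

29

Sorted (ascending): 6, 6.3, 6.3, 7.3, 7.8, 7.8, 8.9, 9.4
The 2 values of 6.3 occupy positions 2–3 → each gets rank 2.
The 2 values of 7.8 occupy positions 5–6 → each gets rank 5.
Group B values → pooled ranks: 9.4→8, 7.8→5, 8.9→7, 7.3→4, 7.8→5
Rank sum = 8 + 5 + 7 + 4 + 5 = 29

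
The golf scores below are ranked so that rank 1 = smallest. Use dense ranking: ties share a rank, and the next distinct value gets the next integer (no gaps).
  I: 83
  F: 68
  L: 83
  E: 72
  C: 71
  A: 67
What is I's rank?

5

Sorted (ascending): 67, 68, 71, 72, 83, 83
The 2 values of 83 share dense rank 5.
Remaining distinct values take the next consecutive integers.
I has value 83 → rank 5.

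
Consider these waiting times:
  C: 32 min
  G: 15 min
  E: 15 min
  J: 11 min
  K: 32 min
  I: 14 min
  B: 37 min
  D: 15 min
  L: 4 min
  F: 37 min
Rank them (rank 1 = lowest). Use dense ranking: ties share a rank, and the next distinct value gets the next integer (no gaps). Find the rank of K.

Sorted (ascending): 4, 11, 14, 15, 15, 15, 32, 32, 37, 37
The 3 values of 15 share dense rank 4.
The 2 values of 32 share dense rank 5.
The 2 values of 37 share dense rank 6.
Remaining distinct values take the next consecutive integers.
K has value 32 min → rank 5.

5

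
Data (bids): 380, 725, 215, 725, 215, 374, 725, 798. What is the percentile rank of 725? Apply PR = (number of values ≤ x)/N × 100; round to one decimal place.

87.5

N = 8.
Strictly below 725: 4. Equal to 725: 3.
PR = 7/8 × 100 = 87.5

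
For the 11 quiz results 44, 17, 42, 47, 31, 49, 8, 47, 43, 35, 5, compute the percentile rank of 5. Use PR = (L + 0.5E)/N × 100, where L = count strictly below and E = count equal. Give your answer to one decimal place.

4.5

N = 11.
Strictly below 5: 0. Equal to 5: 1.
PR = (0 + 0.5·1)/11 × 100 = 4.5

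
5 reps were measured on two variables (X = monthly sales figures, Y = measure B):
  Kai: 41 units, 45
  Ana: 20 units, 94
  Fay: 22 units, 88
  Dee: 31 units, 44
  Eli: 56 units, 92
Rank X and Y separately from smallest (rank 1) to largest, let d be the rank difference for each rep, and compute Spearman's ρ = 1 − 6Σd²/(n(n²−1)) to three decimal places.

-0.300

Ranks of variable 1: 4, 1, 2, 3, 5
Ranks of variable 2: 2, 5, 3, 1, 4
d = r₁ − r₂: 2, -4, -1, 2, 1
d²: 4, 16, 1, 4, 1; Σd² = 26
ρ = 1 − 6·26/(5·24) = 1 − 156/120 = -0.300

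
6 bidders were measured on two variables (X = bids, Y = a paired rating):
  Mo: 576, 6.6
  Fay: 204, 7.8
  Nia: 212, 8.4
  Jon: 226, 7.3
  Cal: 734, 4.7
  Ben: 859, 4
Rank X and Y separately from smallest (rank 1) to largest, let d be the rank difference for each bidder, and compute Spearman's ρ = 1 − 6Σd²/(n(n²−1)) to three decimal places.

Ranks of variable 1: 4, 1, 2, 3, 5, 6
Ranks of variable 2: 3, 5, 6, 4, 2, 1
d = r₁ − r₂: 1, -4, -4, -1, 3, 5
d²: 1, 16, 16, 1, 9, 25; Σd² = 68
ρ = 1 − 6·68/(6·35) = 1 − 408/210 = -0.943

-0.943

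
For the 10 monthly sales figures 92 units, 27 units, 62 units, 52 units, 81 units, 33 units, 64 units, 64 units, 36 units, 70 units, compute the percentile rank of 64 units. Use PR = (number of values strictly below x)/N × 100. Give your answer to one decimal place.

N = 10.
Strictly below 64: 5. Equal to 64: 2.
PR = 5/10 × 100 = 50.0

50.0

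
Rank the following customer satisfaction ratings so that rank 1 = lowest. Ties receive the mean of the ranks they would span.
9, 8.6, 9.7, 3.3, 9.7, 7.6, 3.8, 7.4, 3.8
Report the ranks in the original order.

Sorted (ascending): 3.3, 3.8, 3.8, 7.4, 7.6, 8.6, 9, 9.7, 9.7
The 2 values of 3.8 occupy positions 2–3 → average rank (2+3)/2 = 2.5.
The 2 values of 9.7 occupy positions 8–9 → average rank (8+9)/2 = 8.5.

7, 6, 8.5, 1, 8.5, 5, 2.5, 4, 2.5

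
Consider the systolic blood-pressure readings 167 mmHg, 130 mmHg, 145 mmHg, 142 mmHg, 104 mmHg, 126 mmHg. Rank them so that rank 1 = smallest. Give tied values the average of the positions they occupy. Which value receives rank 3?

Sorted (ascending): 104, 126, 130, 142, 145, 167
No ties — each value takes its position as its rank.
Rank 3 → value 130.

130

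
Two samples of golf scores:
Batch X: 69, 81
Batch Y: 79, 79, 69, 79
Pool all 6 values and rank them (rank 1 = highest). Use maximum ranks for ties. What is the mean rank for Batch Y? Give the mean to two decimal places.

4.50

Sorted (descending): 81, 79, 79, 79, 69, 69
The 3 values of 79 occupy positions 2–4 → each gets rank 4.
The 2 values of 69 occupy positions 5–6 → each gets rank 6.
Batch Y values → pooled ranks: 79→4, 79→4, 69→6, 79→4
Mean rank = (4 + 4 + 6 + 4) / 4 = 4.50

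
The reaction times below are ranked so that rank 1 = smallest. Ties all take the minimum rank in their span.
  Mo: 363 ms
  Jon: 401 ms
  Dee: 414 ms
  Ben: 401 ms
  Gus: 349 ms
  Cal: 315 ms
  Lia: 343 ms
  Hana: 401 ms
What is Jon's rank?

Sorted (ascending): 315, 343, 349, 363, 401, 401, 401, 414
The 3 values of 401 occupy positions 5–7 → each gets rank 5.
Jon has value 401 ms → rank 5.

5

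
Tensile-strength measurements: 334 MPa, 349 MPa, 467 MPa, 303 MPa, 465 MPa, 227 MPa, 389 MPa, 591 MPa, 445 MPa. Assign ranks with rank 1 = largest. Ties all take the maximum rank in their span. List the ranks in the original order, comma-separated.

Sorted (descending): 591, 467, 465, 445, 389, 349, 334, 303, 227
No ties — each value takes its position as its rank.

7, 6, 2, 8, 3, 9, 5, 1, 4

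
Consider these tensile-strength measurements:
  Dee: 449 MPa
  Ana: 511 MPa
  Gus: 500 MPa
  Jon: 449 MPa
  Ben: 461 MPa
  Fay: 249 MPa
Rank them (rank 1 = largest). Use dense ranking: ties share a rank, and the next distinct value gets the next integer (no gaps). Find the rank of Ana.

1

Sorted (descending): 511, 500, 461, 449, 449, 249
The 2 values of 449 share dense rank 4.
Remaining distinct values take the next consecutive integers.
Ana has value 511 MPa → rank 1.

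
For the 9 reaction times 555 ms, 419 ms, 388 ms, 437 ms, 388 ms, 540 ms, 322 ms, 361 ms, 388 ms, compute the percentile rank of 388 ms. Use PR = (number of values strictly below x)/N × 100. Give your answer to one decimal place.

N = 9.
Strictly below 388: 2. Equal to 388: 3.
PR = 2/9 × 100 = 22.2

22.2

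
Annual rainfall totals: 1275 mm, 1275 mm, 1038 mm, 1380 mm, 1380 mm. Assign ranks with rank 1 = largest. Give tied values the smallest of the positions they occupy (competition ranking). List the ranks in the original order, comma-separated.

Sorted (descending): 1380, 1380, 1275, 1275, 1038
The 2 values of 1380 occupy positions 1–2 → each gets rank 1.
The 2 values of 1275 occupy positions 3–4 → each gets rank 3.

3, 3, 5, 1, 1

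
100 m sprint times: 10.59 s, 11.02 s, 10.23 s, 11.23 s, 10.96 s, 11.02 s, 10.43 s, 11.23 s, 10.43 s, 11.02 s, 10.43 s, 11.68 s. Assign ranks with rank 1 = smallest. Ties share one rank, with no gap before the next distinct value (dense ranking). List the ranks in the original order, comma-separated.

Sorted (ascending): 10.23, 10.43, 10.43, 10.43, 10.59, 10.96, 11.02, 11.02, 11.02, 11.23, 11.23, 11.68
The 3 values of 10.43 share dense rank 2.
The 3 values of 11.02 share dense rank 5.
The 2 values of 11.23 share dense rank 6.
Remaining distinct values take the next consecutive integers.

3, 5, 1, 6, 4, 5, 2, 6, 2, 5, 2, 7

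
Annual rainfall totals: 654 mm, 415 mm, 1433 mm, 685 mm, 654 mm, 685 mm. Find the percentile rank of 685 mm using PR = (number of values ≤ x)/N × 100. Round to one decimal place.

83.3

N = 6.
Strictly below 685: 3. Equal to 685: 2.
PR = 5/6 × 100 = 83.3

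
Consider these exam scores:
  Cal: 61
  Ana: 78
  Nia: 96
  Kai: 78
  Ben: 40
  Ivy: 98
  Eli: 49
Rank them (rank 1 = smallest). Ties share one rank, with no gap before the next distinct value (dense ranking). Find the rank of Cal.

3

Sorted (ascending): 40, 49, 61, 78, 78, 96, 98
The 2 values of 78 share dense rank 4.
Remaining distinct values take the next consecutive integers.
Cal has value 61 → rank 3.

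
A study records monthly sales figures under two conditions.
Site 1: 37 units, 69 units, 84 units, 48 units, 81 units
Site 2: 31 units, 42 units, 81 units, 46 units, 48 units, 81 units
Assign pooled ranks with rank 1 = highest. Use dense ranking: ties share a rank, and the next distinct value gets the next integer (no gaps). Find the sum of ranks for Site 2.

Sorted (descending): 84, 81, 81, 81, 69, 48, 48, 46, 42, 37, 31
The 3 values of 81 share dense rank 2.
The 2 values of 48 share dense rank 4.
Remaining distinct values take the next consecutive integers.
Site 2 values → pooled ranks: 31→8, 42→6, 81→2, 46→5, 48→4, 81→2
Rank sum = 8 + 6 + 2 + 5 + 4 + 2 = 27

27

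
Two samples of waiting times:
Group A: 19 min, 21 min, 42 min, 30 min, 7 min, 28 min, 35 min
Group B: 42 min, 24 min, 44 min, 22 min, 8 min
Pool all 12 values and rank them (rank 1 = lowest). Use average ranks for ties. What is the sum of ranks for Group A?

42.5

Sorted (ascending): 7, 8, 19, 21, 22, 24, 28, 30, 35, 42, 42, 44
The 2 values of 42 occupy positions 10–11 → average rank (10+11)/2 = 10.5.
Group A values → pooled ranks: 19→3, 21→4, 42→10.5, 30→8, 7→1, 28→7, 35→9
Rank sum = 3 + 4 + 10.5 + 8 + 1 + 7 + 9 = 42.5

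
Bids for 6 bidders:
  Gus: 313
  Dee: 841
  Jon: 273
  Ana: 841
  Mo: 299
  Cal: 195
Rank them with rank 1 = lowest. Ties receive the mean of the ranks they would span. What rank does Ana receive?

5.5

Sorted (ascending): 195, 273, 299, 313, 841, 841
The 2 values of 841 occupy positions 5–6 → average rank (5+6)/2 = 5.5.
Ana has value 841 → rank 5.5.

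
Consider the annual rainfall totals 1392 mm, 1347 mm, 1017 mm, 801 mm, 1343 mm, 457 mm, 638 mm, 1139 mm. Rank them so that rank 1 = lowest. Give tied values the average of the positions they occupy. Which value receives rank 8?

Sorted (ascending): 457, 638, 801, 1017, 1139, 1343, 1347, 1392
No ties — each value takes its position as its rank.
Rank 8 → value 1392.

1392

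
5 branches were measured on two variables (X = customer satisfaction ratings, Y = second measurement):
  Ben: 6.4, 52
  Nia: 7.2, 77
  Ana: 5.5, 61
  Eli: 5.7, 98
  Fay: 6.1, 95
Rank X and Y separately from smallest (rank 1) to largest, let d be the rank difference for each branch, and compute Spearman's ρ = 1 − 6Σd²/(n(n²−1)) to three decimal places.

-0.200

Ranks of variable 1: 4, 5, 1, 2, 3
Ranks of variable 2: 1, 3, 2, 5, 4
d = r₁ − r₂: 3, 2, -1, -3, -1
d²: 9, 4, 1, 9, 1; Σd² = 24
ρ = 1 − 6·24/(5·24) = 1 − 144/120 = -0.200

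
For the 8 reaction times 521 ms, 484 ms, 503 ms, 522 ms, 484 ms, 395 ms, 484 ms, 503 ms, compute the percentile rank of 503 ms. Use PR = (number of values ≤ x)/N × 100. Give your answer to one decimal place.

N = 8.
Strictly below 503: 4. Equal to 503: 2.
PR = 6/8 × 100 = 75.0

75.0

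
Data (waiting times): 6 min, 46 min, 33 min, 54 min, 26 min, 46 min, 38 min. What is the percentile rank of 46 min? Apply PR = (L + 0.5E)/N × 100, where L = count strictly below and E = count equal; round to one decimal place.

71.4

N = 7.
Strictly below 46: 4. Equal to 46: 2.
PR = (4 + 0.5·2)/7 × 100 = 71.4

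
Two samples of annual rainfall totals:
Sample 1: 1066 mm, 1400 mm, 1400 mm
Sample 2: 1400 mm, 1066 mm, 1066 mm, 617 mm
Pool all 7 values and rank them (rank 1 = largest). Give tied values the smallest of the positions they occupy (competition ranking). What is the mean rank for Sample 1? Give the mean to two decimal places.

2.00

Sorted (descending): 1400, 1400, 1400, 1066, 1066, 1066, 617
The 3 values of 1400 occupy positions 1–3 → each gets rank 1.
The 3 values of 1066 occupy positions 4–6 → each gets rank 4.
Sample 1 values → pooled ranks: 1066→4, 1400→1, 1400→1
Mean rank = (4 + 1 + 1) / 3 = 2.00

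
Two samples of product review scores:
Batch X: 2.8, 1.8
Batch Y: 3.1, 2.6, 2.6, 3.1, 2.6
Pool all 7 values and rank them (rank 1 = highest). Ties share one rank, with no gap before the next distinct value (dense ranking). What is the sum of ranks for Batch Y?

Sorted (descending): 3.1, 3.1, 2.8, 2.6, 2.6, 2.6, 1.8
The 2 values of 3.1 share dense rank 1.
The 3 values of 2.6 share dense rank 3.
Remaining distinct values take the next consecutive integers.
Batch Y values → pooled ranks: 3.1→1, 2.6→3, 2.6→3, 3.1→1, 2.6→3
Rank sum = 1 + 3 + 3 + 1 + 3 = 11

11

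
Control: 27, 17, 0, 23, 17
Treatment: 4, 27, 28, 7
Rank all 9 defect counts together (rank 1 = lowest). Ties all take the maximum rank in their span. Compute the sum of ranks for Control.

Sorted (ascending): 0, 4, 7, 17, 17, 23, 27, 27, 28
The 2 values of 17 occupy positions 4–5 → each gets rank 5.
The 2 values of 27 occupy positions 7–8 → each gets rank 8.
Control values → pooled ranks: 27→8, 17→5, 0→1, 23→6, 17→5
Rank sum = 8 + 5 + 1 + 6 + 5 = 25

25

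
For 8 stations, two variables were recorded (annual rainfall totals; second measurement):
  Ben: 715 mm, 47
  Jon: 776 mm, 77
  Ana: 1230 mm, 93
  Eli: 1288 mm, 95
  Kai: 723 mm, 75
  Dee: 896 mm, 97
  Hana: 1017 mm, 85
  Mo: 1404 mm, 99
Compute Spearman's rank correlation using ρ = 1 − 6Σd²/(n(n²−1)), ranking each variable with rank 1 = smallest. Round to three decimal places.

Ranks of variable 1: 1, 3, 6, 7, 2, 4, 5, 8
Ranks of variable 2: 1, 3, 5, 6, 2, 7, 4, 8
d = r₁ − r₂: 0, 0, 1, 1, 0, -3, 1, 0
d²: 0, 0, 1, 1, 0, 9, 1, 0; Σd² = 12
ρ = 1 − 6·12/(8·63) = 1 − 72/504 = 0.857

0.857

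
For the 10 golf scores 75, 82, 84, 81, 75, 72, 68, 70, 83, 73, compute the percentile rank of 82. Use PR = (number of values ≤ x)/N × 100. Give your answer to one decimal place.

80.0

N = 10.
Strictly below 82: 7. Equal to 82: 1.
PR = 8/10 × 100 = 80.0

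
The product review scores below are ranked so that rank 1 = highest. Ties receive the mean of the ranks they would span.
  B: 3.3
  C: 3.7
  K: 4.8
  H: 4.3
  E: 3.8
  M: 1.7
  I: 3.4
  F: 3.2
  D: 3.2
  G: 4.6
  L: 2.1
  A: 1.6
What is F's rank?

8.5

Sorted (descending): 4.8, 4.6, 4.3, 3.8, 3.7, 3.4, 3.3, 3.2, 3.2, 2.1, 1.7, 1.6
The 2 values of 3.2 occupy positions 8–9 → average rank (8+9)/2 = 8.5.
F has value 3.2 → rank 8.5.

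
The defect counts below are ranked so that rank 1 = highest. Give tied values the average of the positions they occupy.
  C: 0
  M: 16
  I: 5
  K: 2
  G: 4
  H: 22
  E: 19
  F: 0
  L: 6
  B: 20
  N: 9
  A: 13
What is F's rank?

Sorted (descending): 22, 20, 19, 16, 13, 9, 6, 5, 4, 2, 0, 0
The 2 values of 0 occupy positions 11–12 → average rank (11+12)/2 = 11.5.
F has value 0 → rank 11.5.

11.5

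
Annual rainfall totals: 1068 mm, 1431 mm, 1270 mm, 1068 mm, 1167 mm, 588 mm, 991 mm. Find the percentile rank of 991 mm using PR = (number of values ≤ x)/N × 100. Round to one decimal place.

N = 7.
Strictly below 991: 1. Equal to 991: 1.
PR = 2/7 × 100 = 28.6

28.6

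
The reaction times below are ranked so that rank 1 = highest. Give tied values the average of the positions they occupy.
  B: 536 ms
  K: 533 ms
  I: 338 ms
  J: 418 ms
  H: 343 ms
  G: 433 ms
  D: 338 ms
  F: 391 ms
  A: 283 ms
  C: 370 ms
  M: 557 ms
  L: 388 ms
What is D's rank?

10.5

Sorted (descending): 557, 536, 533, 433, 418, 391, 388, 370, 343, 338, 338, 283
The 2 values of 338 occupy positions 10–11 → average rank (10+11)/2 = 10.5.
D has value 338 ms → rank 10.5.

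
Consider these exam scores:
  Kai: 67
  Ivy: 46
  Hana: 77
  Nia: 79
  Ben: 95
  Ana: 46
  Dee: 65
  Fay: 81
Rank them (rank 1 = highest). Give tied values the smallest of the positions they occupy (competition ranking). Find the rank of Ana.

Sorted (descending): 95, 81, 79, 77, 67, 65, 46, 46
The 2 values of 46 occupy positions 7–8 → each gets rank 7.
Ana has value 46 → rank 7.

7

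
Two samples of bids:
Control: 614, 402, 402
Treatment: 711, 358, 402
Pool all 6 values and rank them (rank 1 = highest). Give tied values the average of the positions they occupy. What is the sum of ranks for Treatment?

Sorted (descending): 711, 614, 402, 402, 402, 358
The 3 values of 402 occupy positions 3–5 → average rank 4.
Treatment values → pooled ranks: 711→1, 358→6, 402→4
Rank sum = 1 + 6 + 4 = 11

11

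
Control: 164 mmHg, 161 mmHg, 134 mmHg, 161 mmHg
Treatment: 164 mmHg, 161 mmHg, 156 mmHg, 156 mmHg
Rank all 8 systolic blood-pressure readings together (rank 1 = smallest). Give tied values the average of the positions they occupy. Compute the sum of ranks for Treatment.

17.5

Sorted (ascending): 134, 156, 156, 161, 161, 161, 164, 164
The 2 values of 156 occupy positions 2–3 → average rank (2+3)/2 = 2.5.
The 3 values of 161 occupy positions 4–6 → average rank 5.
The 2 values of 164 occupy positions 7–8 → average rank (7+8)/2 = 7.5.
Treatment values → pooled ranks: 164→7.5, 161→5, 156→2.5, 156→2.5
Rank sum = 7.5 + 5 + 2.5 + 2.5 = 17.5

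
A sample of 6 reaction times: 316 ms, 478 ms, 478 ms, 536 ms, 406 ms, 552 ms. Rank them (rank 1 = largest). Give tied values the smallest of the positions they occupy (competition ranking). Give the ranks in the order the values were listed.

Sorted (descending): 552, 536, 478, 478, 406, 316
The 2 values of 478 occupy positions 3–4 → each gets rank 3.

6, 3, 3, 2, 5, 1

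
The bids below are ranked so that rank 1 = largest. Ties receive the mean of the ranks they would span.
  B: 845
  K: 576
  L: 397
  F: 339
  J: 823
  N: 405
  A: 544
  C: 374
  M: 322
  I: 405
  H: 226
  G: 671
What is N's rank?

6.5

Sorted (descending): 845, 823, 671, 576, 544, 405, 405, 397, 374, 339, 322, 226
The 2 values of 405 occupy positions 6–7 → average rank (6+7)/2 = 6.5.
N has value 405 → rank 6.5.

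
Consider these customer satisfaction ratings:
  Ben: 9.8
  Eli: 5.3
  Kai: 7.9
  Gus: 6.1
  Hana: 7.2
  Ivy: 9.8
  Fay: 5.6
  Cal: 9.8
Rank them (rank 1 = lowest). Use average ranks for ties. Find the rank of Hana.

4

Sorted (ascending): 5.3, 5.6, 6.1, 7.2, 7.9, 9.8, 9.8, 9.8
The 3 values of 9.8 occupy positions 6–8 → average rank 7.
Hana has value 7.2 → rank 4.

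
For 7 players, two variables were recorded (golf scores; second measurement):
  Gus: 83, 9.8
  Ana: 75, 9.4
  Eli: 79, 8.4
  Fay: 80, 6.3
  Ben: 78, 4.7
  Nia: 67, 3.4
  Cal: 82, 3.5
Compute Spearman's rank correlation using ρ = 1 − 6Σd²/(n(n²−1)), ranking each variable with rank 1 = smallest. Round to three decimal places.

Ranks of variable 1: 7, 2, 4, 5, 3, 1, 6
Ranks of variable 2: 7, 6, 5, 4, 3, 1, 2
d = r₁ − r₂: 0, -4, -1, 1, 0, 0, 4
d²: 0, 16, 1, 1, 0, 0, 16; Σd² = 34
ρ = 1 − 6·34/(7·48) = 1 − 204/336 = 0.393

0.393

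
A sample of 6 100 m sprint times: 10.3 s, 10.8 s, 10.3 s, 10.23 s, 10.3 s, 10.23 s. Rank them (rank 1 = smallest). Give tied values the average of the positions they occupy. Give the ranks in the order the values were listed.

4, 6, 4, 1.5, 4, 1.5

Sorted (ascending): 10.23, 10.23, 10.3, 10.3, 10.3, 10.8
The 2 values of 10.23 occupy positions 1–2 → average rank (1+2)/2 = 1.5.
The 3 values of 10.3 occupy positions 3–5 → average rank 4.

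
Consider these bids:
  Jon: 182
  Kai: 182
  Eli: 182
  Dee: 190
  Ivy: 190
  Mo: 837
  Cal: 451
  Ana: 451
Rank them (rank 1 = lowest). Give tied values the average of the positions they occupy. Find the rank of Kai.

Sorted (ascending): 182, 182, 182, 190, 190, 451, 451, 837
The 3 values of 182 occupy positions 1–3 → average rank 2.
The 2 values of 190 occupy positions 4–5 → average rank (4+5)/2 = 4.5.
The 2 values of 451 occupy positions 6–7 → average rank (6+7)/2 = 6.5.
Kai has value 182 → rank 2.

2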